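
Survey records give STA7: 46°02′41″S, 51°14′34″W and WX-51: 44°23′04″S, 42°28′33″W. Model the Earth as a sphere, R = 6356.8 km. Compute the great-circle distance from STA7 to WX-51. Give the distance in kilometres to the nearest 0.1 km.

709.1 km

STA7: φ = -46.04472°, λ = -51.24278°
WX-51: φ = -44.38444°, λ = -42.47583°
Δφ = 1.6603°,  Δλ = 8.7669°
a = sin²(Δφ/2) + cos φ₁ cos φ₂ sin²(Δλ/2) = 0.003108
c = 2·arcsin(√a) = 0.111551 rad = 6.3914°
d = R·c = 6356.8 × 0.111551 = 709.1 km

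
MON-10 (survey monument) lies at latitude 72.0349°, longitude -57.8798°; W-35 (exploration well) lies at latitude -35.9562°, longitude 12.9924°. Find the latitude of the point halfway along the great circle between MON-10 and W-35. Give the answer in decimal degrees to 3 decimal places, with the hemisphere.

20.848°N

Bx = cos φ₂ cos Δλ = 0.265243,  By = cos φ₂ sin Δλ = 0.764775
φₘ = atan2(sin φ₁ + sin φ₂, √((cos φ₁ + Bx)² + By²)) = 20.84800°
λₘ = λ₁ + atan2(By, cos φ₁ + Bx) = -4.75444°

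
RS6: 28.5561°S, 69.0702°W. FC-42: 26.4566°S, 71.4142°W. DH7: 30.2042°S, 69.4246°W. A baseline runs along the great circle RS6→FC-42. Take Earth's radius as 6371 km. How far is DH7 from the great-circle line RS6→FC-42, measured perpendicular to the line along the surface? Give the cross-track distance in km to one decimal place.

δ₁₃ = central angle RS6→DH7 = 0.029265 rad  (haversine)
θ₁₃ = bearing RS6→DH7 = 190.526°,  θ₁₂ = bearing RS6→FC-42 = 314.734°
dₓₜ = R·arcsin(sin δ₁₃ · sin(θ₁₃ − θ₁₂)) = 6371·arcsin(0.02926·sin(-124.207°)) = -154.188 km
|dₓₜ| = 154.188 km

154.2 km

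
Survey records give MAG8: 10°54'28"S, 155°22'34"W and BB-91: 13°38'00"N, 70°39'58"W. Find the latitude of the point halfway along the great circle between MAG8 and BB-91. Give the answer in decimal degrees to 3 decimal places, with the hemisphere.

MAG8: φ = -10.90778°, λ = -155.37611°
BB-91: φ = +13.63333°, λ = -70.66611°
Bx = cos φ₂ cos Δλ = 0.089599,  By = cos φ₂ sin Δλ = 0.967685
φₘ = atan2(sin φ₁ + sin φ₂, √((cos φ₁ + Bx)² + By²)) = 1.84381°
λₘ = λ₁ + atan2(By, cos φ₁ + Bx) = -113.29138°

1.844°N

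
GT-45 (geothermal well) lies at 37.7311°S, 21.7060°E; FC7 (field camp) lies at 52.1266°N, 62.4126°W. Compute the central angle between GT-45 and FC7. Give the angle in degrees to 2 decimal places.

115.68°

Δφ = 89.8577°,  Δλ = -84.1186°
a = sin²(Δφ/2) + cos φ₁ cos φ₂ sin²(Δλ/2) = 0.716653
c = 2·arcsin(√a) = 2.018954 rad = 115.6776°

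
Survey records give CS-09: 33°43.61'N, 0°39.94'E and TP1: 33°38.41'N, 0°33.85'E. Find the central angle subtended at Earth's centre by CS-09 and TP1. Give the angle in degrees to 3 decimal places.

CS-09: φ = +33.72683°, λ = +0.66567°
TP1: φ = +33.64017°, λ = +0.56417°
Δφ = -0.0867°,  Δλ = -0.1015°
a = sin²(Δφ/2) + cos φ₁ cos φ₂ sin²(Δλ/2) = 0.000001
c = 2·arcsin(√a) = 0.002112 rad = 0.1210°

0.121°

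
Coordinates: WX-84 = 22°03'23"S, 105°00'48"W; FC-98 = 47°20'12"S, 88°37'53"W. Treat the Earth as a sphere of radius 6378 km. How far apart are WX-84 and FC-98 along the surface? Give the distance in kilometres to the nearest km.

3174 km

WX-84: φ = -22.05639°, λ = -105.01333°
FC-98: φ = -47.33667°, λ = -88.63139°
Δφ = -25.2803°,  Δλ = 16.3819°
a = sin²(Δφ/2) + cos φ₁ cos φ₂ sin²(Δλ/2) = 0.060635
c = 2·arcsin(√a) = 0.497600 rad = 28.5104°
d = R·c = 6378 × 0.497600 = 3173.7 km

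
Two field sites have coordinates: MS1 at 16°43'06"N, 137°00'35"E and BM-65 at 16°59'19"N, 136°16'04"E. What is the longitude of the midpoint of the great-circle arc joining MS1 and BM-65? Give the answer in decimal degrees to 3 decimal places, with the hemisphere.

136.639°E

MS1: φ = +16.71833°, λ = +137.00972°
BM-65: φ = +16.98861°, λ = +136.26778°
Bx = cos φ₂ cos Δλ = 0.956283,  By = cos φ₂ sin Δλ = -0.012384
φₘ = atan2(sin φ₁ + sin φ₂, √((cos φ₁ + Bx)² + By²)) = 16.85381°
λₘ = λ₁ + atan2(By, cos φ₁ + Bx) = 136.63902°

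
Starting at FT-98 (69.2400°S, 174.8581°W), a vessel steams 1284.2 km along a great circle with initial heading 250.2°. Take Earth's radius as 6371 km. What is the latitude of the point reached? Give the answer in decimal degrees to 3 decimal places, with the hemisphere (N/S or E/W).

δ = d/R = 1284.2/6371 = 0.201570 rad
φ₂ = arcsin(sin φ₁ cos δ + cos φ₁ sin δ cos θ)
   = arcsin(-0.93507·0.97975 + 0.35445·0.20021·-0.33874) = -70.08177°
λ₂ = λ₁ + atan2(sin θ sin δ cos φ₁, cos δ − sin φ₁ sin φ₂) = 151.57369°

70.082°S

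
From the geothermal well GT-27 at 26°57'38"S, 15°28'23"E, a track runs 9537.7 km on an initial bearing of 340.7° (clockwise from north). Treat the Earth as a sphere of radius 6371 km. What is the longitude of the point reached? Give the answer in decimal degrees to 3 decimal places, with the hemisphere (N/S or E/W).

18.325°W

GT-27: φ = -26.96056°, λ = +15.47306°
δ = d/R = 9537.7/6371 = 1.497049 rad
φ₂ = arcsin(sin φ₁ cos δ + cos φ₁ sin δ cos θ)
   = arcsin(-0.45338·0.07368 + 0.89132·0.99728·0.94380) = 53.66206°
λ₂ = λ₁ + atan2(sin θ sin δ cos φ₁, cos δ − sin φ₁ sin φ₂) = -18.32518°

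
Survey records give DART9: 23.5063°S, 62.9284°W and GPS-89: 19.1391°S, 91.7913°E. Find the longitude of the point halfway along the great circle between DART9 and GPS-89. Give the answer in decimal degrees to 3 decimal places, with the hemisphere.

18.228°E

Bx = cos φ₂ cos Δλ = -0.854249,  By = cos φ₂ sin Δλ = 0.403442
φₘ = atan2(sin φ₁ + sin φ₂, √((cos φ₁ + Bx)² + By²)) = -60.67101°
λₘ = λ₁ + atan2(By, cos φ₁ + Bx) = 18.22839°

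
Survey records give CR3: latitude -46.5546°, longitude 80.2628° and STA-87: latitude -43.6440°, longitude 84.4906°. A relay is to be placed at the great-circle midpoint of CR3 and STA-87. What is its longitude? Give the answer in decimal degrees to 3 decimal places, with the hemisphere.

82.431°E

Bx = cos φ₂ cos Δλ = 0.721673,  By = cos φ₂ sin Δλ = 0.053348
φₘ = atan2(sin φ₁ + sin φ₂, √((cos φ₁ + Bx)² + By²)) = -45.11879°
λₘ = λ₁ + atan2(By, cos φ₁ + Bx) = 82.43062°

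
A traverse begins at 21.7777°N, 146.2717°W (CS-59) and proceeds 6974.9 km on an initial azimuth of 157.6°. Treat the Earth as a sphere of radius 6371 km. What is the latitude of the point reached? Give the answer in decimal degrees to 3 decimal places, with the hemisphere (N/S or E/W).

36.378°S

δ = d/R = 6974.9/6371 = 1.094789 rad
φ₂ = arcsin(sin φ₁ cos δ + cos φ₁ sin δ cos θ)
   = arcsin(0.37101·0.45823 + 0.92863·0.88883·-0.92455) = -36.37792°
λ₂ = λ₁ + atan2(sin θ sin δ cos φ₁, cos δ − sin φ₁ sin φ₂) = -121.39351°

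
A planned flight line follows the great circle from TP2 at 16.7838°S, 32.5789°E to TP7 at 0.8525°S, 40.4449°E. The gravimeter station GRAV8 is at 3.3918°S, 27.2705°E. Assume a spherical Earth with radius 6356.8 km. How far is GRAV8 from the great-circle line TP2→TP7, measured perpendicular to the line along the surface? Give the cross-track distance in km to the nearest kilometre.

1190 km

δ₁₃ = central angle TP2→GRAV8 = 0.250820 rad  (haversine)
θ₁₃ = bearing TP2→GRAV8 = 338.155°,  θ₁₂ = bearing TP2→TP7 = 26.726°
dₓₜ = R·arcsin(sin δ₁₃ · sin(θ₁₃ − θ₁₂)) = 6356.8·arcsin(0.24820·sin(311.428°)) = -1189.903 km
|dₓₜ| = 1189.903 km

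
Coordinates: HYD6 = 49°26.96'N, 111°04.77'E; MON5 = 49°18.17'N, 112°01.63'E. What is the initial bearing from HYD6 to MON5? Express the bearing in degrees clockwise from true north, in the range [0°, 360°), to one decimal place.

103.0°

HYD6: φ = +49.44933°, λ = +111.07950°
MON5: φ = +49.30283°, λ = +112.02717°
Δλ = 0.9477°
y = sin Δλ · cos φ₂ = 0.010785
x = cos φ₁ sin φ₂ − sin φ₁ cos φ₂ cos Δλ = -0.002489
θ = atan2(y, x) = 102.9966° → 102.9966° (mod 360°)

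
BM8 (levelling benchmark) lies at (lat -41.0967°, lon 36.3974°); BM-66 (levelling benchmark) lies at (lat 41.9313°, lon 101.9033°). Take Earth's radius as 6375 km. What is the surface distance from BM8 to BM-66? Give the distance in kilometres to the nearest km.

Δφ = 83.0280°,  Δλ = 65.5059°
a = sin²(Δφ/2) + cos φ₁ cos φ₂ sin²(Δλ/2) = 0.603407
c = 2·arcsin(√a) = 1.779114 rad = 101.9357°
d = R·c = 6375 × 1.779114 = 11341.9 km

11342 km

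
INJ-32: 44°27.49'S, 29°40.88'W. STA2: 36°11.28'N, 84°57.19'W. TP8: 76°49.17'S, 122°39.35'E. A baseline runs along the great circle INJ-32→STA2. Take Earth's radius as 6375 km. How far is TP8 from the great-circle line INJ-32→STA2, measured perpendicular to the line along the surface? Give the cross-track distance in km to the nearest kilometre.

INJ-32: φ = -44.45817°, λ = -29.68133°
STA2: φ = +36.18800°, λ = -84.95317°
TP8: φ = -76.81950°, λ = +122.65583°
δ₁₃ = central angle INJ-32→TP8 = 1.002984 rad  (haversine)
θ₁₃ = bearing INJ-32→TP8 = 172.787°,  θ₁₂ = bearing INJ-32→STA2 = 318.261°
dₓₜ = R·arcsin(sin δ₁₃ · sin(θ₁₃ − θ₁₂)) = 6375·arcsin(0.84308·sin(-145.474°)) = -3175.985 km
|dₓₜ| = 3175.985 km

3176 km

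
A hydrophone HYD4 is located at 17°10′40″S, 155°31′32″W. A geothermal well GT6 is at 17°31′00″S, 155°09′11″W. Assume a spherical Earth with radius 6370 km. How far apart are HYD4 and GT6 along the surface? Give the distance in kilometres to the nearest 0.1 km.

54.6 km

HYD4: φ = -17.17778°, λ = -155.52556°
GT6: φ = -17.51667°, λ = -155.15306°
Δφ = -0.3389°,  Δλ = 0.3725°
a = sin²(Δφ/2) + cos φ₁ cos φ₂ sin²(Δλ/2) = 0.000018
c = 2·arcsin(√a) = 0.008573 rad = 0.4912°
d = R·c = 6370 × 0.008573 = 54.6 km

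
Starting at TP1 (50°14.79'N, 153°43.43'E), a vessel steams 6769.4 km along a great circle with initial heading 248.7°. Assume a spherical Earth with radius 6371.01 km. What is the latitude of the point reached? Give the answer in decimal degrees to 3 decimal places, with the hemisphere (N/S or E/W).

9.859°N

TP1: φ = +50.24650°, λ = +153.72383°
δ = d/R = 6769.4/6371.01 = 1.062532 rad
φ₂ = arcsin(sin φ₁ cos δ + cos φ₁ sin δ cos θ)
   = arcsin(0.76880·0.48666 + 0.63949·0.87359·-0.36325) = 9.85860°
λ₂ = λ₁ + atan2(sin θ sin δ cos φ₁, cos δ − sin φ₁ sin φ₂) = 98.02209°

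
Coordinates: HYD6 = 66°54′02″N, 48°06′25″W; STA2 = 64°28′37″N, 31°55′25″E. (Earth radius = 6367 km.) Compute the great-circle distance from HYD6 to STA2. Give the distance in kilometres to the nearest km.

HYD6: φ = +66.90056°, λ = -48.10694°
STA2: φ = +64.47694°, λ = +31.92361°
Δφ = -2.4236°,  Δλ = 80.0306°
a = sin²(Δφ/2) + cos φ₁ cos φ₂ sin²(Δλ/2) = 0.070337
c = 2·arcsin(√a) = 0.536844 rad = 30.7589°
d = R·c = 6367 × 0.536844 = 3418.1 km

3418 km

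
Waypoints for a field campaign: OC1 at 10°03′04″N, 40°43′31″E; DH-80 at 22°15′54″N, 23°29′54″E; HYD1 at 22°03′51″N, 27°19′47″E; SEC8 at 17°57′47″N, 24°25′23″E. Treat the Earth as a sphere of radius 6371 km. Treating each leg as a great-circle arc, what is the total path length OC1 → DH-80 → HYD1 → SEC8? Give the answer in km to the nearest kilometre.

3226 km

OC1: φ = +10.05111°, λ = +40.72528°
DH-80: φ = +22.26500°, λ = +23.49833°
HYD1: φ = +22.06417°, λ = +27.32972°
SEC8: φ = +17.96306°, λ = +24.42306°
OC1→DH-80: c = 0.358324 rad, d = 2282.89 km
DH-80→HYD1: c = 0.062026 rad, d = 395.17 km
HYD1→SEC8: c = 0.085989 rad, d = 547.84 km
Total = 2282.89 + 395.17 + 547.84 = 3225.89 km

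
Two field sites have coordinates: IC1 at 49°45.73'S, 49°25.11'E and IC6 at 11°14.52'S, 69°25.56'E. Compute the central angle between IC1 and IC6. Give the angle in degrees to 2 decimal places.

41.91°

IC1: φ = -49.76217°, λ = +49.41850°
IC6: φ = -11.24200°, λ = +69.42600°
Δφ = 38.5202°,  Δλ = 20.0075°
a = sin²(Δφ/2) + cos φ₁ cos φ₂ sin²(Δλ/2) = 0.127924
c = 2·arcsin(√a) = 0.731532 rad = 41.9137°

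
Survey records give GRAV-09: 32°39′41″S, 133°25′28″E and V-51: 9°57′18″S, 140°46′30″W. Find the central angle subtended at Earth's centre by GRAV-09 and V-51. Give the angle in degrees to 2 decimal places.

81.14°

GRAV-09: φ = -32.66139°, λ = +133.42444°
V-51: φ = -9.95500°, λ = -140.77500°
Δφ = 22.7064°,  Δλ = 85.8006°
a = sin²(Δφ/2) + cos φ₁ cos φ₂ sin²(Δλ/2) = 0.422992
c = 2·arcsin(√a) = 1.416164 rad = 81.1402°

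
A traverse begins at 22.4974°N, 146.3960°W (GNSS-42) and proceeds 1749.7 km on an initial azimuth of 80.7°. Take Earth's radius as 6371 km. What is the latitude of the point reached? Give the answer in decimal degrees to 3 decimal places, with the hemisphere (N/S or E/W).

δ = d/R = 1749.7/6371 = 0.274635 rad
φ₂ = arcsin(sin φ₁ cos δ + cos φ₁ sin δ cos θ)
   = arcsin(0.38264·0.96252 + 0.92390·0.27120·0.16160) = 24.12901°
λ₂ = λ₁ + atan2(sin θ sin δ cos φ₁, cos δ − sin φ₁ sin φ₂) = -129.34317°

24.129°N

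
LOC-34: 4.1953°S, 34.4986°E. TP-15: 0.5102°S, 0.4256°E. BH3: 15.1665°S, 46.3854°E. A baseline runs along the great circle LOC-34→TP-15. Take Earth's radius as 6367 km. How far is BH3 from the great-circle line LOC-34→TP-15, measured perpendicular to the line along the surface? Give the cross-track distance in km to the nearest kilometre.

δ₁₃ = central angle LOC-34→BH3 = 0.279905 rad  (haversine)
θ₁₃ = bearing LOC-34→BH3 = 133.977°,  θ₁₂ = bearing LOC-34→TP-15 = 275.274°
dₓₜ = R·arcsin(sin δ₁₃ · sin(θ₁₃ − θ₁₂)) = 6367·arcsin(0.27626·sin(-141.297°)) = -1105.404 km
|dₓₜ| = 1105.404 km

1105 km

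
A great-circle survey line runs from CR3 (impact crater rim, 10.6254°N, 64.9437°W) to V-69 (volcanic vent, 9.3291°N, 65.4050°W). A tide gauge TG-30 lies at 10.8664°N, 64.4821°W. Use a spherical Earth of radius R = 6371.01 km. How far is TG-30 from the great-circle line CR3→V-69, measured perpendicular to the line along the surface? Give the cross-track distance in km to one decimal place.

38.7 km

δ₁₃ = central angle CR3→TG-30 = 0.008963 rad  (haversine)
θ₁₃ = bearing CR3→TG-30 = 61.970°,  θ₁₂ = bearing CR3→V-69 = 199.355°
dₓₜ = R·arcsin(sin δ₁₃ · sin(θ₁₃ − θ₁₂)) = 6371.01·arcsin(0.00896·sin(-137.385°)) = -38.665 km
|dₓₜ| = 38.665 km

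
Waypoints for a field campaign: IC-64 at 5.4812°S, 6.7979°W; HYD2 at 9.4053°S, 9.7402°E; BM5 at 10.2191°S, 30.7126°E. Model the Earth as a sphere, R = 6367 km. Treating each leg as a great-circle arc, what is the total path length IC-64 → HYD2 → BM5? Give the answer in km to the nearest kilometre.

IC-64→HYD2: c = 0.294219 rad, d = 1873.29 km
HYD2→BM5: c = 0.360900 rad, d = 2297.85 km
Total = 1873.29 + 2297.85 = 4171.14 km

4171 km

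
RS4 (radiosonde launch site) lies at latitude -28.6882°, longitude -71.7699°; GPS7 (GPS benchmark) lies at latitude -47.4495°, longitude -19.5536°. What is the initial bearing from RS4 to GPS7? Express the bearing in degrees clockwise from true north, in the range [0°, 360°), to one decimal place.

129.9°

Δλ = 52.2163°
y = sin Δλ · cos φ₂ = 0.534452
x = cos φ₁ sin φ₂ − sin φ₁ cos φ₂ cos Δλ = -0.447359
θ = atan2(y, x) = 129.9307° → 129.9307° (mod 360°)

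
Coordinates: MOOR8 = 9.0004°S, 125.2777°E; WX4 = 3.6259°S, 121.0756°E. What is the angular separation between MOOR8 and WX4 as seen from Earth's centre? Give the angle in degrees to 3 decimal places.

6.806°

Δφ = 5.3745°,  Δλ = -4.2021°
a = sin²(Δφ/2) + cos φ₁ cos φ₂ sin²(Δλ/2) = 0.003523
c = 2·arcsin(√a) = 0.118780 rad = 6.8056°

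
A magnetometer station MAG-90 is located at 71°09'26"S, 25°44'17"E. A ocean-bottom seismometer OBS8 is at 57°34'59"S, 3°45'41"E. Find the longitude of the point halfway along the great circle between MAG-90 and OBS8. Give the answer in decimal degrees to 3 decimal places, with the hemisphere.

11.992°E

MAG-90: φ = -71.15722°, λ = +25.73806°
OBS8: φ = -57.58306°, λ = +3.76139°
Bx = cos φ₂ cos Δλ = 0.497123,  By = cos φ₂ sin Δλ = -0.200615
φₘ = atan2(sin φ₁ + sin φ₂, √((cos φ₁ + Bx)² + By²)) = -64.75562°
λₘ = λ₁ + atan2(By, cos φ₁ + Bx) = 11.99206°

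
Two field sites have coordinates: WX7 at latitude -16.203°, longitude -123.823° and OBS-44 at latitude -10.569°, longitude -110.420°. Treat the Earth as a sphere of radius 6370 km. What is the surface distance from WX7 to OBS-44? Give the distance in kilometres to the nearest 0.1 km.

Δφ = 5.6340°,  Δλ = 13.4030°
a = sin²(Δφ/2) + cos φ₁ cos φ₂ sin²(Δλ/2) = 0.015271
c = 2·arcsin(√a) = 0.247783 rad = 14.1969°
d = R·c = 6370 × 0.247783 = 1578.4 km

1578.4 km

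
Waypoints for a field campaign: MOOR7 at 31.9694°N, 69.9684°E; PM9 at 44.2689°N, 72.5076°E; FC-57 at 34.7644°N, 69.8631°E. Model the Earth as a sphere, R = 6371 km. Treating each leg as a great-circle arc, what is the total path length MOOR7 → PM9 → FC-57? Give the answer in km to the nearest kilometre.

MOOR7→PM9: c = 0.217449 rad, d = 1385.37 km
PM9→FC-57: c = 0.169637 rad, d = 1080.76 km
Total = 1385.37 + 1080.76 = 2466.12 km

2466 km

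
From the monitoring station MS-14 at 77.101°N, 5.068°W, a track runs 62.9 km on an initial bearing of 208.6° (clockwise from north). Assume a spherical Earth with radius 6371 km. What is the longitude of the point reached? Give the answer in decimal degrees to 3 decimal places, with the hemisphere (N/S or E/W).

6.237°W

δ = d/R = 62.9/6371 = 0.009873 rad
φ₂ = arcsin(sin φ₁ cos δ + cos φ₁ sin δ cos θ)
   = arcsin(0.97477·0.99995 + 0.22323·0.00987·-0.87798) = 76.60166°
λ₂ = λ₁ + atan2(sin θ sin δ cos φ₁, cos δ − sin φ₁ sin φ₂) = -6.23664°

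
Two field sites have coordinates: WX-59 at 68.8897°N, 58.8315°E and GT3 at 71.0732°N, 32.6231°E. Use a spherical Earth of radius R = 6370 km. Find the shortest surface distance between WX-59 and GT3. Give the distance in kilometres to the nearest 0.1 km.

Δφ = 2.1835°,  Δλ = -26.2084°
a = sin²(Δφ/2) + cos φ₁ cos φ₂ sin²(Δλ/2) = 0.006368
c = 2·arcsin(√a) = 0.159771 rad = 9.1542°
d = R·c = 6370 × 0.159771 = 1017.7 km

1017.7 km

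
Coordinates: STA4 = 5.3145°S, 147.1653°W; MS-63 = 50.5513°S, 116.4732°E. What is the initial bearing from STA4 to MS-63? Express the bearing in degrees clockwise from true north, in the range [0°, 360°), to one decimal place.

219.2°

Δλ = -96.3615°
y = sin Δλ · cos φ₂ = -0.631475
x = cos φ₁ sin φ₂ − sin φ₁ cos φ₂ cos Δλ = -0.775395
θ = atan2(y, x) = -140.8409° → 219.1591° (mod 360°)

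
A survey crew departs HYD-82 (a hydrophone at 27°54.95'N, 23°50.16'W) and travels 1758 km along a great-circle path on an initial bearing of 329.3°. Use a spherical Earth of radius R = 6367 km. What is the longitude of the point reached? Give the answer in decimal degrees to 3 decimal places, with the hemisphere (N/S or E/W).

HYD-82: φ = +27.91583°, λ = -23.83600°
δ = d/R = 1758/6367 = 0.276111 rad
φ₂ = arcsin(sin φ₁ cos δ + cos φ₁ sin δ cos θ)
   = arcsin(0.46817·0.96212 + 0.88364·0.27262·0.85985) = 41.11510°
λ₂ = λ₁ + atan2(sin θ sin δ cos φ₁, cos δ − sin φ₁ sin φ₂) = -34.48205°

34.482°W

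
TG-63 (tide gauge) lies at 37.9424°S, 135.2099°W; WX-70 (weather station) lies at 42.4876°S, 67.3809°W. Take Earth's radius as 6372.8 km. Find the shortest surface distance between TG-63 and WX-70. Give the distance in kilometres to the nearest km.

5628 km

Δφ = -4.5452°,  Δλ = 67.8290°
a = sin²(Δφ/2) + cos φ₁ cos φ₂ sin²(Δλ/2) = 0.182618
c = 2·arcsin(√a) = 0.883094 rad = 50.5976°
d = R·c = 6372.8 × 0.883094 = 5627.8 km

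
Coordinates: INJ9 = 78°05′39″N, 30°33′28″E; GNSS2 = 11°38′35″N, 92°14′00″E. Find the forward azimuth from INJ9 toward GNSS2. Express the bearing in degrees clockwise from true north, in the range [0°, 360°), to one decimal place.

115.6°

INJ9: φ = +78.09417°, λ = +30.55778°
GNSS2: φ = +11.64306°, λ = +92.23333°
Δλ = 61.6756°
y = sin Δλ · cos φ₂ = 0.862162
x = cos φ₁ sin φ₂ − sin φ₁ cos φ₂ cos Δλ = -0.413070
θ = atan2(y, x) = 115.5995° → 115.5995° (mod 360°)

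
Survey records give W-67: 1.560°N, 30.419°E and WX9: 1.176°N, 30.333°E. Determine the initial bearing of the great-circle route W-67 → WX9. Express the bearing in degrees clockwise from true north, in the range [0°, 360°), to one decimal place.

Δλ = -0.0860°
y = sin Δλ · cos φ₂ = -0.001501
x = cos φ₁ sin φ₂ − sin φ₁ cos φ₂ cos Δλ = -0.006702
θ = atan2(y, x) = -167.3789° → 192.6211° (mod 360°)

192.6°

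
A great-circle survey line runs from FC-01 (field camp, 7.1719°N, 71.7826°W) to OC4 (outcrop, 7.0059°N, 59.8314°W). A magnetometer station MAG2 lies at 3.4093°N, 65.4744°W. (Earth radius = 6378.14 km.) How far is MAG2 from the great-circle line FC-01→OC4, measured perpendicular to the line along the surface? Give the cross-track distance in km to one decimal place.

δ₁₃ = central angle FC-01→MAG2 = 0.127776 rad  (haversine)
θ₁₃ = bearing FC-01→MAG2 = 120.601°,  θ₁₂ = bearing FC-01→OC4 = 90.059°
dₓₜ = R·arcsin(sin δ₁₃ · sin(θ₁₃ − θ₁₂)) = 6378.14·arcsin(0.12743·sin(30.542°)) = 413.307 km
|dₓₜ| = 413.307 km

413.3 km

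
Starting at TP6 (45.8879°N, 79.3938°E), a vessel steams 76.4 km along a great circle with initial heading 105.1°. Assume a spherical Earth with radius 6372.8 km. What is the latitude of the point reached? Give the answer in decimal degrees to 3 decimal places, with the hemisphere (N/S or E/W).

δ = d/R = 76.4/6372.8 = 0.011988 rad
φ₂ = arcsin(sin φ₁ cos δ + cos φ₁ sin δ cos θ)
   = arcsin(0.71798·0.99993 + 0.69606·0.01199·-0.26050) = 45.70502°
λ₂ = λ₁ + atan2(sin θ sin δ cos φ₁, cos δ − sin φ₁ sin φ₂) = 80.34344°

45.705°N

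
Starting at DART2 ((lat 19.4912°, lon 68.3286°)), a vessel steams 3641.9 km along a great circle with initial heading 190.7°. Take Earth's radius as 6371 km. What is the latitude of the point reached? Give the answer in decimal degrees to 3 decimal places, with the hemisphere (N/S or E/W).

δ = d/R = 3641.9/6371 = 0.571637 rad
φ₂ = arcsin(sin φ₁ cos δ + cos φ₁ sin δ cos θ)
   = arcsin(0.33366·0.84102 + 0.94269·0.54101·-0.98261) = -12.73975°
λ₂ = λ₁ + atan2(sin θ sin δ cos φ₁, cos δ − sin φ₁ sin φ₂) = 62.41765°

12.740°S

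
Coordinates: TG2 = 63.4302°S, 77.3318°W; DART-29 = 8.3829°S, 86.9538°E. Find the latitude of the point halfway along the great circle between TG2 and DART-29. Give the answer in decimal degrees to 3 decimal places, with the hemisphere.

61.205°S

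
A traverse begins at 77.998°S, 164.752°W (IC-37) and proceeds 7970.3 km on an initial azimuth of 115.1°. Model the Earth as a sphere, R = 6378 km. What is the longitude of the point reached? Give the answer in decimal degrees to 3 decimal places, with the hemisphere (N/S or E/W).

δ = d/R = 7970.3/6378 = 1.249655 rad
φ₂ = arcsin(sin φ₁ cos δ + cos φ₁ sin δ cos θ)
   = arcsin(-0.97814·0.31565 + 0.20795·0.94888·-0.42420) = -23.10706°
λ₂ = λ₁ + atan2(sin θ sin δ cos φ₁, cos δ − sin φ₁ sin φ₂) = -53.85482°

53.855°W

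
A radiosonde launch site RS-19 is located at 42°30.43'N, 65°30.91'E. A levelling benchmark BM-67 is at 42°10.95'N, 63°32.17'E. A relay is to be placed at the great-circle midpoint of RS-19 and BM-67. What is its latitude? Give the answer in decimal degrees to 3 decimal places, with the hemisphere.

42.349°N

RS-19: φ = +42.50717°, λ = +65.51517°
BM-67: φ = +42.18250°, λ = +63.53617°
Bx = cos φ₂ cos Δλ = 0.740568,  By = cos φ₂ sin Δλ = -0.025589
φₘ = atan2(sin φ₁ + sin φ₂, √((cos φ₁ + Bx)² + By²)) = 42.34909°
λₘ = λ₁ + atan2(By, cos φ₁ + Bx) = 64.52311°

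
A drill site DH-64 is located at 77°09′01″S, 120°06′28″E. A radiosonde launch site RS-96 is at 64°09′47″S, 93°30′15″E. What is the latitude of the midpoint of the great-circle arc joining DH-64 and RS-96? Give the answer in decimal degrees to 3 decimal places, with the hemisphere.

DH-64: φ = -77.15028°, λ = +120.10778°
RS-96: φ = -64.16306°, λ = +93.50417°
Bx = cos φ₂ cos Δλ = 0.389670,  By = cos φ₂ sin Δλ = -0.195163
φₘ = atan2(sin φ₁ + sin φ₂, √((cos φ₁ + Bx)² + By²)) = -71.08707°
λₘ = λ₁ + atan2(By, cos φ₁ + Bx) = 102.42237°

71.087°S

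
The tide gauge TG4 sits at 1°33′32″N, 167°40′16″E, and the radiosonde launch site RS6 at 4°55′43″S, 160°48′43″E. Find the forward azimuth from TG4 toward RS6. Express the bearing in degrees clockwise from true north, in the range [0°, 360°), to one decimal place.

226.5°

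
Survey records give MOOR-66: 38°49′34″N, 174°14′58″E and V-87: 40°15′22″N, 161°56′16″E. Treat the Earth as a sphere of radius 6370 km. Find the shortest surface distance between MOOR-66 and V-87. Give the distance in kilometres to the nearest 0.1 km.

1066.6 km

MOOR-66: φ = +38.82611°, λ = +174.24944°
V-87: φ = +40.25611°, λ = +161.93778°
Δφ = 1.4300°,  Δλ = -12.3117°
a = sin²(Δφ/2) + cos φ₁ cos φ₂ sin²(Δλ/2) = 0.006992
c = 2·arcsin(√a) = 0.167436 rad = 9.5934°
d = R·c = 6370 × 0.167436 = 1066.6 km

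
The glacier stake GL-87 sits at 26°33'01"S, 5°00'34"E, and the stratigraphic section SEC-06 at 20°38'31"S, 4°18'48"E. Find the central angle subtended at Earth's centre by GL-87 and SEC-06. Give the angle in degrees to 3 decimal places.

GL-87: φ = -26.55028°, λ = +5.00944°
SEC-06: φ = -20.64194°, λ = +4.31333°
Δφ = 5.9083°,  Δλ = -0.6961°
a = sin²(Δφ/2) + cos φ₁ cos φ₂ sin²(Δλ/2) = 0.002687
c = 2·arcsin(√a) = 0.103718 rad = 5.9426°

5.943°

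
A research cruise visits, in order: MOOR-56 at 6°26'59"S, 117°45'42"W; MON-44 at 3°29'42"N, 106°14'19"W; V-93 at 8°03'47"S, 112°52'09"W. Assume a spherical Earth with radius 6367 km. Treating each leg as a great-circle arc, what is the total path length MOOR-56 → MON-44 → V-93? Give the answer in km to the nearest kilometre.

MOOR-56: φ = -6.44972°, λ = -117.76167°
MON-44: φ = +3.49500°, λ = -106.23861°
V-93: φ = -8.06306°, λ = -112.86917°
MOOR-56→MON-44: c = 0.265414 rad, d = 1689.89 km
MON-44→V-93: c = 0.232419 rad, d = 1479.81 km
Total = 1689.89 + 1479.81 = 3169.70 km

3170 km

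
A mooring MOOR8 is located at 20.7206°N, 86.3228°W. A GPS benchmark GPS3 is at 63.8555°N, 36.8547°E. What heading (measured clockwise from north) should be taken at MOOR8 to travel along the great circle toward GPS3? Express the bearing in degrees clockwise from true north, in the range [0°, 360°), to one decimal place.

21.7°

Δλ = 123.1775°
y = sin Δλ · cos φ₂ = 0.368804
x = cos φ₁ sin φ₂ − sin φ₁ cos φ₂ cos Δλ = 0.924936
θ = atan2(y, x) = 21.7389° → 21.7389° (mod 360°)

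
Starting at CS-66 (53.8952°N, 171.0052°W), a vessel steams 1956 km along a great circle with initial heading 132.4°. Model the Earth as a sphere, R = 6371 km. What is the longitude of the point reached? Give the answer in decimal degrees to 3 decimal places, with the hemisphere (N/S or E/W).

153.926°W

δ = d/R = 1956/6371 = 0.307016 rad
φ₂ = arcsin(sin φ₁ cos δ + cos φ₁ sin δ cos θ)
   = arcsin(0.80794·0.95324 + 0.58926·0.30222·-0.67430) = 40.54747°
λ₂ = λ₁ + atan2(sin θ sin δ cos φ₁, cos δ − sin φ₁ sin φ₂) = -153.92563°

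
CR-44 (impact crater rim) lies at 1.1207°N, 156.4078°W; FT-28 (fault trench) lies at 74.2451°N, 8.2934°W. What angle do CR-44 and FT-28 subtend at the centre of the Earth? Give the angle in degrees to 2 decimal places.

102.22°

Δφ = 73.1244°,  Δλ = 148.1144°
a = sin²(Δφ/2) + cos φ₁ cos φ₂ sin²(Δλ/2) = 0.605842
c = 2·arcsin(√a) = 1.784093 rad = 102.2210°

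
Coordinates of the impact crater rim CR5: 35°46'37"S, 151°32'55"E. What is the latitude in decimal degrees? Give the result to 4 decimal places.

35.7769°S

35° + 46′/60 + 37″/3600 = 35 + 0.76667 + 0.01028 = 35.7769°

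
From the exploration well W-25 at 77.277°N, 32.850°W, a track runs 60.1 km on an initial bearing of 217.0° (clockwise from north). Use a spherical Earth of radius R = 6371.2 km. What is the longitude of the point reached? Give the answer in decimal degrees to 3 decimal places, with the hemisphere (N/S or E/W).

34.279°W

δ = d/R = 60.1/6371.2 = 0.009433 rad
φ₂ = arcsin(sin φ₁ cos δ + cos φ₁ sin δ cos θ)
   = arcsin(0.97545·0.99996 + 0.22024·0.00943·-0.79864) = 76.84140°
λ₂ = λ₁ + atan2(sin θ sin δ cos φ₁, cos δ − sin φ₁ sin φ₂) = -34.27894°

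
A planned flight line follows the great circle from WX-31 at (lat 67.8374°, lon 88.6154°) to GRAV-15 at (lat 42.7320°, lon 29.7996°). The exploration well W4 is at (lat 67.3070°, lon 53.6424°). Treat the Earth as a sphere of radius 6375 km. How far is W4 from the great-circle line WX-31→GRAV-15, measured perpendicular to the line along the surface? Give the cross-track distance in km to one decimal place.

δ₁₃ = central angle WX-31→W4 = 0.229955 rad  (haversine)
θ₁₃ = bearing WX-31→W4 = 284.031°,  θ₁₂ = bearing WX-31→GRAV-15 = 261.291°
dₓₜ = R·arcsin(sin δ₁₃ · sin(θ₁₃ − θ₁₂)) = 6375·arcsin(0.22793·sin(22.739°)) = 562.403 km
|dₓₜ| = 562.403 km

562.4 km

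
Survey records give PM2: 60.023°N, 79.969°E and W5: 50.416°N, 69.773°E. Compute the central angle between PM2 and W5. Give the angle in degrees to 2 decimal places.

Δφ = -9.6070°,  Δλ = -10.1960°
a = sin²(Δφ/2) + cos φ₁ cos φ₂ sin²(Δλ/2) = 0.009526
c = 2·arcsin(√a) = 0.195515 rad = 11.2022°

11.20°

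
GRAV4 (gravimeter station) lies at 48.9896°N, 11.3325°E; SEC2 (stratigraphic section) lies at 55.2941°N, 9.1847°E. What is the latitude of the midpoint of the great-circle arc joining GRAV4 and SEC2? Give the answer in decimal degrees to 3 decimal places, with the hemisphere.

52.147°N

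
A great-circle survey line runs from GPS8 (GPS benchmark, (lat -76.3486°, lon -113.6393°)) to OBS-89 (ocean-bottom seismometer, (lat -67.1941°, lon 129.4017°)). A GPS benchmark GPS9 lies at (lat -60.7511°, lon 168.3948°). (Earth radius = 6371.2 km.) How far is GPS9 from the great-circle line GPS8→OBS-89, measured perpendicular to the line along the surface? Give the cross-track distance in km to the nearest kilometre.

1848 km

δ₁₃ = central angle GPS8→GPS9 = 0.511728 rad  (haversine)
θ₁₃ = bearing GPS8→GPS9 = 257.387°,  θ₁₂ = bearing GPS8→OBS-89 = 221.659°
dₓₜ = R·arcsin(sin δ₁₃ · sin(θ₁₃ − θ₁₂)) = 6371.2·arcsin(0.48968·sin(35.728°)) = 1847.583 km
|dₓₜ| = 1847.583 km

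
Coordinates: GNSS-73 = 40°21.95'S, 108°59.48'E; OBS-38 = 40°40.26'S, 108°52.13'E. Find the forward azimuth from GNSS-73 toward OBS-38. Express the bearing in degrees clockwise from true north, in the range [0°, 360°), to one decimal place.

196.9°

GNSS-73: φ = -40.36583°, λ = +108.99133°
OBS-38: φ = -40.67100°, λ = +108.86883°
Δλ = -0.1225°
y = sin Δλ · cos φ₂ = -0.001622
x = cos φ₁ sin φ₂ − sin φ₁ cos φ₂ cos Δλ = -0.005327
θ = atan2(y, x) = -163.0698° → 196.9302° (mod 360°)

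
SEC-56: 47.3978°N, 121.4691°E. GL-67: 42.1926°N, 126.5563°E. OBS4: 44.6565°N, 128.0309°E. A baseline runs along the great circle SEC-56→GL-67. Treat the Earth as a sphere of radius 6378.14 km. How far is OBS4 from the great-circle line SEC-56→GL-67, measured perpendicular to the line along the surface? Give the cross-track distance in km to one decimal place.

δ₁₃ = central angle SEC-56→OBS4 = 0.092754 rad  (haversine)
θ₁₃ = bearing SEC-56→OBS4 = 118.642°,  θ₁₂ = bearing SEC-56→GL-67 = 143.436°
dₓₜ = R·arcsin(sin δ₁₃ · sin(θ₁₃ − θ₁₂)) = 6378.14·arcsin(0.09262·sin(-24.794°)) = -247.795 km
|dₓₜ| = 247.795 km

247.8 km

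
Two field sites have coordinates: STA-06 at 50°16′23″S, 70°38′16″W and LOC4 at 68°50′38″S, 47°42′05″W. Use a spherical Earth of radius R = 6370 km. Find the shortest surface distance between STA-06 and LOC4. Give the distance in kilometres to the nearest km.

2403 km

STA-06: φ = -50.27306°, λ = -70.63778°
LOC4: φ = -68.84389°, λ = -47.70139°
Δφ = -18.5708°,  Δλ = 22.9364°
a = sin²(Δφ/2) + cos φ₁ cos φ₂ sin²(Δλ/2) = 0.035153
c = 2·arcsin(√a) = 0.377216 rad = 21.6129°
d = R·c = 6370 × 0.377216 = 2402.9 km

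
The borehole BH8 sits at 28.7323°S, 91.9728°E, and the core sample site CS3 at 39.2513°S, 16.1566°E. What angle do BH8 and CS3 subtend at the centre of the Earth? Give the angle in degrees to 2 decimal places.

Δφ = -10.5190°,  Δλ = -75.8162°
a = sin²(Δφ/2) + cos φ₁ cos φ₂ sin²(Δλ/2) = 0.264727
c = 2·arcsin(√a) = 1.080886 rad = 61.9302°

61.93°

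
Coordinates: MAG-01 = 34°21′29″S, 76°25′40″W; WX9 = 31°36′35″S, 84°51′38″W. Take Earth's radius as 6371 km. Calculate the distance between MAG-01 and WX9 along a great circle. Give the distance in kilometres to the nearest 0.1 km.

843.5 km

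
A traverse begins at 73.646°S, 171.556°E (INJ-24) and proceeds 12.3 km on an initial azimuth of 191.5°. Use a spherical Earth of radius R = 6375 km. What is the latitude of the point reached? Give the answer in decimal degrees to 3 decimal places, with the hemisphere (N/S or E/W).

δ = d/R = 12.3/6375 = 0.001929 rad
φ₂ = arcsin(sin φ₁ cos δ + cos φ₁ sin δ cos θ)
   = arcsin(-0.95954·1.00000 + 0.28157·0.00193·-0.97992) = -73.75431°
λ₂ = λ₁ + atan2(sin θ sin δ cos φ₁, cos δ − sin φ₁ sin φ₂) = 171.47722°

73.754°S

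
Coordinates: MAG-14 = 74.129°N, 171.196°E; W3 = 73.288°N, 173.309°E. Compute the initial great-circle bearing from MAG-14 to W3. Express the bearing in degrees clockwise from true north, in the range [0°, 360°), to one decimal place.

Δλ = 2.1130°
y = sin Δλ · cos φ₂ = 0.010603
x = cos φ₁ sin φ₂ − sin φ₁ cos φ₂ cos Δλ = -0.014490
θ = atan2(y, x) = 143.8059° → 143.8059° (mod 360°)

143.8°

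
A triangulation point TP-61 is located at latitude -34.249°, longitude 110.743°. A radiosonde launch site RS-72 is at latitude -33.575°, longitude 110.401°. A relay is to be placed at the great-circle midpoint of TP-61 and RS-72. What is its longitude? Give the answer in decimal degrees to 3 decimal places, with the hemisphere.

Bx = cos φ₂ cos Δλ = 0.833148,  By = cos φ₂ sin Δλ = -0.004973
φₘ = atan2(sin φ₁ + sin φ₂, √((cos φ₁ + Bx)² + By²)) = -33.91212°
λₘ = λ₁ + atan2(By, cos φ₁ + Bx) = 110.57132°

110.571°E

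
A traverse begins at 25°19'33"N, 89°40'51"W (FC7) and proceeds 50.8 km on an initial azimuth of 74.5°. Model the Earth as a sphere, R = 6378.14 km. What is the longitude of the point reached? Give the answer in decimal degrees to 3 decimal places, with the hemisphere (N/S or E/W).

FC7: φ = +25.32583°, λ = -89.68083°
δ = d/R = 50.8/6378.14 = 0.007965 rad
φ₂ = arcsin(sin φ₁ cos δ + cos φ₁ sin δ cos θ)
   = arcsin(0.42777·0.99997 + 0.90389·0.00796·0.26724) = 25.44699°
λ₂ = λ₁ + atan2(sin θ sin δ cos φ₁, cos δ − sin φ₁ sin φ₂) = -89.19384°

89.194°W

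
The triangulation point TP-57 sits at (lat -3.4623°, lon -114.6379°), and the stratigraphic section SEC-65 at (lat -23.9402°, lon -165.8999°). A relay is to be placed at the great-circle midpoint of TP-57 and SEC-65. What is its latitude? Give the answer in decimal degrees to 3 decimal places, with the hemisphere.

15.128°S

Bx = cos φ₂ cos Δλ = 0.571926,  By = cos φ₂ sin Δλ = -0.712910
φₘ = atan2(sin φ₁ + sin φ₂, √((cos φ₁ + Bx)² + By²)) = -15.12798°
λₘ = λ₁ + atan2(By, cos φ₁ + Bx) = -139.05852°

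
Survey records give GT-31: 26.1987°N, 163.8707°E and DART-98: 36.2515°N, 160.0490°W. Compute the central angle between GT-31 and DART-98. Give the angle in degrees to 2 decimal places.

32.24°

Δφ = 10.0528°,  Δλ = 36.0803°
a = sin²(Δφ/2) + cos φ₁ cos φ₂ sin²(Δλ/2) = 0.077071
c = 2·arcsin(√a) = 0.562624 rad = 32.2360°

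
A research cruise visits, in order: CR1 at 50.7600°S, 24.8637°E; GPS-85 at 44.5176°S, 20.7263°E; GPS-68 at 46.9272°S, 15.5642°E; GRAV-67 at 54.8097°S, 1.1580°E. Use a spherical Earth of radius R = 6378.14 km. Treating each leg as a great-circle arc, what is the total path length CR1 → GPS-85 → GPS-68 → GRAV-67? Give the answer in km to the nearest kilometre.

CR1→GPS-85: c = 0.119274 rad, d = 760.75 km
GPS-85→GPS-68: c = 0.075638 rad, d = 482.43 km
GPS-68→GRAV-67: c = 0.209302 rad, d = 1334.96 km
Total = 760.75 + 482.43 + 1334.96 = 2578.13 km

2578 km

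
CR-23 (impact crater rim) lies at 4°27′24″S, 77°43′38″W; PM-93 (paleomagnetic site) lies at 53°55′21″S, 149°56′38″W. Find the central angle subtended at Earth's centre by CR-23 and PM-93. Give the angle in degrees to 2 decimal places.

CR-23: φ = -4.45667°, λ = -77.72722°
PM-93: φ = -53.92250°, λ = -149.94389°
Δφ = -49.4658°,  Δλ = -72.2167°
a = sin²(Δφ/2) + cos φ₁ cos φ₂ sin²(Δλ/2) = 0.378943
c = 2·arcsin(√a) = 1.326253 rad = 75.9887°

75.99°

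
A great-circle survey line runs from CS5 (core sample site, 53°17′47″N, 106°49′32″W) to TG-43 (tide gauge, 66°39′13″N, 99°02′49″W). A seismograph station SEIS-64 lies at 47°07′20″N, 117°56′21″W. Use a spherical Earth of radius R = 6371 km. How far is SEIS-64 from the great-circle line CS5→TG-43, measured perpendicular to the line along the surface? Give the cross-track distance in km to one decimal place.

CS5: φ = +53.29639°, λ = -106.82556°
TG-43: φ = +66.65361°, λ = -99.04694°
SEIS-64: φ = +47.12222°, λ = -117.93917°
δ₁₃ = central angle CS5→SEIS-64 = 0.164056 rad  (haversine)
θ₁₃ = bearing CS5→SEIS-64 = 233.424°,  θ₁₂ = bearing CS5→TG-43 = 12.913°
dₓₜ = R·arcsin(sin δ₁₃ · sin(θ₁₃ − θ₁₂)) = 6371·arcsin(0.16332·sin(220.511°)) = -677.190 km
|dₓₜ| = 677.190 km

677.2 km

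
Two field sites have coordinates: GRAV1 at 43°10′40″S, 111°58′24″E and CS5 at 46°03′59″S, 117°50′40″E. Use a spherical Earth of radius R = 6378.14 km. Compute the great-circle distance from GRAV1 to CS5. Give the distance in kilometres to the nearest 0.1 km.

GRAV1: φ = -43.17778°, λ = +111.97333°
CS5: φ = -46.06639°, λ = +117.84444°
Δφ = -2.8886°,  Δλ = 5.8711°
a = sin²(Δφ/2) + cos φ₁ cos φ₂ sin²(Δλ/2) = 0.001962
c = 2·arcsin(√a) = 0.088625 rad = 5.0778°
d = R·c = 6378.14 × 0.088625 = 565.3 km

565.3 km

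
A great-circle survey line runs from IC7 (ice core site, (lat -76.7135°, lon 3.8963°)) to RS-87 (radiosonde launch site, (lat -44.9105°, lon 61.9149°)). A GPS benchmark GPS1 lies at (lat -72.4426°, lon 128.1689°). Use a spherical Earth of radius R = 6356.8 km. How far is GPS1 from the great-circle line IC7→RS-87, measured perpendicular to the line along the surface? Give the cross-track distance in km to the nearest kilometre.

2924 km

δ₁₃ = central angle IC7→GPS1 = 0.475957 rad  (haversine)
θ₁₃ = bearing IC7→GPS1 = 147.039°,  θ₁₂ = bearing IC7→RS-87 = 71.345°
dₓₜ = R·arcsin(sin δ₁₃ · sin(θ₁₃ − θ₁₂)) = 6356.8·arcsin(0.45819·sin(75.694°)) = 2924.367 km
|dₓₜ| = 2924.367 km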